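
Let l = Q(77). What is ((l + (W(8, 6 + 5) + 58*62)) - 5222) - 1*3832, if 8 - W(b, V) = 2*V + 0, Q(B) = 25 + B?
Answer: -5370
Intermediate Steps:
l = 102 (l = 25 + 77 = 102)
W(b, V) = 8 - 2*V (W(b, V) = 8 - (2*V + 0) = 8 - 2*V)
((l + (W(8, 6 + 5) + 58*62)) - 5222) - 1*3832 = ((102 + ((8 - 2*(6 + 5)) + 58*62)) - 5222) - 1*3832 = ((102 + ((8 - 2*11) + 3596)) - 5222) - 3832 = ((102 + ((8 - 22) + 3596)) - 5222) - 3832 = ((102 + (-14 + 3596)) - 5222) - 3832 = ((102 + 3582) - 5222) - 3832 = (3684 - 5222) - 3832 = -1538 - 3832 = -5370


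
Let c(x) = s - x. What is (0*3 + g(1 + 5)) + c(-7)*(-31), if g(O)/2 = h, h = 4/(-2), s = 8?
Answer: -469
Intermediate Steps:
h = -2 (h = 4*(-½) = -2)
g(O) = -4 (g(O) = 2*(-2) = -4)
c(x) = 8 - x
(0*3 + g(1 + 5)) + c(-7)*(-31) = (0*3 - 4) + (8 - 1*(-7))*(-31) = (0 - 4) + (8 + 7)*(-31) = -4 + 15*(-31) = -4 - 465 = -469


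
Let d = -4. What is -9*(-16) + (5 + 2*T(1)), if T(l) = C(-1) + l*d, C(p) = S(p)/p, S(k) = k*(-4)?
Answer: 133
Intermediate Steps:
S(k) = -4*k
C(p) = -4 (C(p) = (-4*p)/p = -4)
T(l) = -4 - 4*l (T(l) = -4 + l*(-4) = -4 - 4*l)
-9*(-16) + (5 + 2*T(1)) = -9*(-16) + (5 + 2*(-4 - 4*1)) = 144 + (5 + 2*(-4 - 4)) = 144 + (5 + 2*(-8)) = 144 + (5 - 16) = 144 - 11 = 133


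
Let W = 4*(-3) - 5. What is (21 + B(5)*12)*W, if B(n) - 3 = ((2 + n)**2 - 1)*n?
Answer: -49929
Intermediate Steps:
B(n) = 3 + n*(-1 + (2 + n)**2) (B(n) = 3 + ((2 + n)**2 - 1)*n = 3 + (-1 + (2 + n)**2)*n = 3 + n*(-1 + (2 + n)**2))
W = -17 (W = -12 - 5 = -17)
(21 + B(5)*12)*W = (21 + (3 - 1*5 + 5*(2 + 5)**2)*12)*(-17) = (21 + (3 - 5 + 5*7**2)*12)*(-17) = (21 + (3 - 5 + 5*49)*12)*(-17) = (21 + (3 - 5 + 245)*12)*(-17) = (21 + 243*12)*(-17) = (21 + 2916)*(-17) = 2937*(-17) = -49929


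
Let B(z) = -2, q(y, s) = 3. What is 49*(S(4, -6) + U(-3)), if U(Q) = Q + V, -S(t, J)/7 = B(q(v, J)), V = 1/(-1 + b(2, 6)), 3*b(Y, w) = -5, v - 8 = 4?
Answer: 4165/8 ≈ 520.63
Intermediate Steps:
v = 12 (v = 8 + 4 = 12)
b(Y, w) = -5/3 (b(Y, w) = (1/3)*(-5) = -5/3)
V = -3/8 (V = 1/(-1 - 5/3) = 1/(-8/3) = -3/8 ≈ -0.37500)
S(t, J) = 14 (S(t, J) = -7*(-2) = 14)
U(Q) = -3/8 + Q (U(Q) = Q - 3/8 = -3/8 + Q)
49*(S(4, -6) + U(-3)) = 49*(14 + (-3/8 - 3)) = 49*(14 - 27/8) = 49*(85/8) = 4165/8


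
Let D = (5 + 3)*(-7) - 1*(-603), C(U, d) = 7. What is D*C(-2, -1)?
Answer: 3829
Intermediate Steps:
D = 547 (D = 8*(-7) + 603 = -56 + 603 = 547)
D*C(-2, -1) = 547*7 = 3829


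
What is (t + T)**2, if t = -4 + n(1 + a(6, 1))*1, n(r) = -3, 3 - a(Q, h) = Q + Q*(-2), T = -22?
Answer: 841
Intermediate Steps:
a(Q, h) = 3 + Q (a(Q, h) = 3 - (Q + Q*(-2)) = 3 - (Q - 2*Q) = 3 - (-1)*Q = 3 + Q)
t = -7 (t = -4 - 3*1 = -4 - 3 = -7)
(t + T)**2 = (-7 - 22)**2 = (-29)**2 = 841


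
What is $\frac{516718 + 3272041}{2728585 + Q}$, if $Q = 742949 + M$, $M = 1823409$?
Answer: $\frac{3788759}{5294943} \approx 0.71554$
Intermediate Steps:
$Q = 2566358$ ($Q = 742949 + 1823409 = 2566358$)
$\frac{516718 + 3272041}{2728585 + Q} = \frac{516718 + 3272041}{2728585 + 2566358} = \frac{3788759}{5294943}$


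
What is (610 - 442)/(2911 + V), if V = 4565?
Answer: 2/89 ≈ 0.022472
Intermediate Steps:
(610 - 442)/(2911 + V) = (610 - 442)/(2911 + 4565) = 168/7476 = 168*(1/7476) = 2/89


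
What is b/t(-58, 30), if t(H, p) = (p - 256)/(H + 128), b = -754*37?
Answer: 976430/113 ≈ 8641.0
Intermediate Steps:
b = -27898
t(H, p) = (-256 + p)/(128 + H)
b/t(-58, 30) = -27898*(128 - 58)/(-256 + 30) = -27898/(-226/70) = -27898/((1/70)*(-226)) = -27898/(-113/35) = -27898*(-35/113) = 976430/113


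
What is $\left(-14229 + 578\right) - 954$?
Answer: $-14605$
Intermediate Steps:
$\left(-14229 + 578\right) - 954 = -13651 - 954 = -14605$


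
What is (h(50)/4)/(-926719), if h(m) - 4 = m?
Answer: -27/1853438 ≈ -1.4568e-5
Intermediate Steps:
h(m) = 4 + m
(h(50)/4)/(-926719) = ((4 + 50)/4)/(-926719) = ((¼)*54)*(-1/926719) = (27/2)*(-1/926719) = -27/1853438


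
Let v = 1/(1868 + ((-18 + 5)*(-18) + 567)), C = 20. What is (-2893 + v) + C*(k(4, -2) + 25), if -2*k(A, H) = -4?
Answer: -6280156/2669 ≈ -2353.0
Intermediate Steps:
k(A, H) = 2 (k(A, H) = -½*(-4) = 2)
v = 1/2669 (v = 1/(1868 + (-13*(-18) + 567)) = 1/(1868 + (234 + 567)) = 1/(1868 + 801) = 1/2669 ≈ 0.00037467)
(-2893 + v) + C*(k(4, -2) + 25) = (-2893 + 1/2669) + 20*(2 + 25) = -7721416/2669 + 20*27 = -7721416/2669 + 540 = -6280156/2669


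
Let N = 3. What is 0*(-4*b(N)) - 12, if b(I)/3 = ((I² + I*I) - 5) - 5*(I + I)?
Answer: -12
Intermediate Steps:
b(I) = -15 - 30*I + 6*I² (b(I) = 3*(((I² + I*I) - 5) - 5*(I + I)) = 3*(((I² + I²) - 5) - 5*2*I) = 3*((2*I² - 5) - 10*I) = 3*((-5 + 2*I²) - 10*I) = 3*(-5 - 10*I + 2*I²) = -15 - 30*I + 6*I²)
0*(-4*b(N)) - 12 = 0*(-4*(-15 - 30*3 + 6*3²)) - 12 = 0*(-4*(-15 - 90 + 6*9)) - 12 = 0*(-4*(-15 - 90 + 54)) - 12 = 0*(-4*(-51)) - 12 = 0*204 - 12 = 0 - 12 = -12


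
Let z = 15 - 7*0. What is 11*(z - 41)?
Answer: -286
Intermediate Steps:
z = 15 (z = 15 - 1*0 = 15 + 0 = 15)
11*(z - 41) = 11*(15 - 41) = 11*(-26) = -286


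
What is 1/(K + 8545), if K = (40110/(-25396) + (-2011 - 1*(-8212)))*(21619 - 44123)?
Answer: -907/126529417433 ≈ -7.1683e-9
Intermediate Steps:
K = -126537167748/907 (K = (40110*(-1/25396) + (-2011 + 8212))*(-22504) = (-2865/1814 + 6201)*(-22504) = (11245749/1814)*(-22504) = -126537167748/907 ≈ -1.3951e+8)
1/(K + 8545) = 1/(-126537167748/907 + 8545) = 1/(-126529417433/907) = -907/126529417433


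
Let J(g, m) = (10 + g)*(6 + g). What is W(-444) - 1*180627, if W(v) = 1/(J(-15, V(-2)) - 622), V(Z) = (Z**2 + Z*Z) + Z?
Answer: -104221780/577 ≈ -1.8063e+5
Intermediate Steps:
V(Z) = Z + 2*Z**2 (V(Z) = (Z**2 + Z**2) + Z = 2*Z**2 + Z = Z + 2*Z**2)
J(g, m) = (6 + g)*(10 + g)
W(v) = -1/577 (W(v) = 1/((60 + (-15)**2 + 16*(-15)) - 622) = 1/((60 + 225 - 240) - 622) = 1/(45 - 622) = 1/(-577) = -1/577)
W(-444) - 1*180627 = -1/577 - 1*180627 = -1/577 - 180627 = -104221780/577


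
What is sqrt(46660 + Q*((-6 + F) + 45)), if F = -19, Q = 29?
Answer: 2*sqrt(11810) ≈ 217.35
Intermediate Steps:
sqrt(46660 + Q*((-6 + F) + 45)) = sqrt(46660 + 29*((-6 - 19) + 45)) = sqrt(46660 + 29*(-25 + 45)) = sqrt(46660 + 29*20) = sqrt(46660 + 580) = sqrt(47240) = 2*sqrt(11810)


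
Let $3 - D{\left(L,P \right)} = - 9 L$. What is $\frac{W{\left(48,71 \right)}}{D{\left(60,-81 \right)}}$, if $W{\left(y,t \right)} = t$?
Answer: $\frac{71}{543} \approx 0.13075$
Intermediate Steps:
$D{\left(L,P \right)} = 3 + 9 L$ ($D{\left(L,P \right)} = 3 - - 9 L = 3 + 9 L$)
$\frac{W{\left(48,71 \right)}}{D{\left(60,-81 \right)}} = \frac{71}{3 + 9 \cdot 60} = \frac{71}{3 + 540} = \frac{71}{543}$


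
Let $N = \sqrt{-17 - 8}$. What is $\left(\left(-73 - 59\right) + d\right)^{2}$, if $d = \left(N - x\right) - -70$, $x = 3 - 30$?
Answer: $1200 - 350 i \approx 1200.0 - 350.0 i$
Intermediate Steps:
$x = -27$ ($x = 3 - 30 = -27$)
$N = 5 i$ ($N = \sqrt{-25} = 5 i \approx 5.0 i$)
$d = 97 + 5 i$ ($d = \left(5 i - -27\right) - -70 = \left(5 i + 27\right) + 70 = \left(27 + 5 i\right) + 70 = 97 + 5 i \approx 97.0 + 5.0 i$)
$\left(\left(-73 - 59\right) + d\right)^{2} = \left(\left(-73 - 59\right) + \left(97 + 5 i\right)\right)^{2} = \left(-132 + \left(97 + 5 i\right)\right)^{2} = \left(-35 + 5 i\right)^{2}$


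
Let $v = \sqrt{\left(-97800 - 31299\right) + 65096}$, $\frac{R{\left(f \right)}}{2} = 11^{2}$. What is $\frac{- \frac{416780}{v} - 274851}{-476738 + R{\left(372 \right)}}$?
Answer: $\frac{30539}{52944} - \frac{104195 i \sqrt{64003}}{7624293372} \approx 0.57682 - 0.0034574 i$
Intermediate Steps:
$R{\left(f \right)} = 242$ ($R{\left(f \right)} = 2 \cdot 11^{2} = 2 \cdot 121 = 242$)
$v = i \sqrt{64003}$ ($v = \sqrt{\left(-97800 - 31299\right) + 65096} = \sqrt{-129099 + 65096} = \sqrt{-64003} = i \sqrt{64003} \approx 252.99 i$)
$\frac{- \frac{416780}{v} - 274851}{-476738 + R{\left(372 \right)}} = \frac{- \frac{416780}{i \sqrt{64003}} - 274851}{-476738 + 242} = \frac{- 416780 \left(- \frac{i \sqrt{64003}}{64003}\right) - 274851}{-476496} = \left(\frac{416780 i \sqrt{64003}}{64003} - 274851\right) \left(- \frac{1}{476496}\right) = \left(-274851 + \frac{416780 i \sqrt{64003}}{64003}\right) \left(- \frac{1}{476496}\right) = \frac{30539}{52944} - \frac{104195 i \sqrt{64003}}{7624293372}$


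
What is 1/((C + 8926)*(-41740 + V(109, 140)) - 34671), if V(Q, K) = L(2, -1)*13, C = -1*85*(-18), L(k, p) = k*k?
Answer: -1/435924399 ≈ -2.2940e-9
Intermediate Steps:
L(k, p) = k²
C = 1530 (C = -85*(-18) = 1530)
V(Q, K) = 52 (V(Q, K) = 2²*13 = 4*13 = 52)
1/((C + 8926)*(-41740 + V(109, 140)) - 34671) = 1/((1530 + 8926)*(-41740 + 52) - 34671) = 1/(10456*(-41688) - 34671) = 1/(-435889728 - 34671) = 1/(-435924399) = -1/435924399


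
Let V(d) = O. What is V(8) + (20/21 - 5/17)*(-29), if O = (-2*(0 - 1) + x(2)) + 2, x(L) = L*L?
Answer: -3959/357 ≈ -11.090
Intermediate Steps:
x(L) = L²
O = 8 (O = (-2*(0 - 1) + 2²) + 2 = (-2*(-1) + 4) + 2 = (2 + 4) + 2 = 6 + 2 = 8)
V(d) = 8
V(8) + (20/21 - 5/17)*(-29) = 8 + (20/21 - 5/17)*(-29) = 8 + (235/357)*(-29) = 8 - 6815/357 = -3959/357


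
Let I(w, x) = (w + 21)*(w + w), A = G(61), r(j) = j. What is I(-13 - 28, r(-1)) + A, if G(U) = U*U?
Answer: 5361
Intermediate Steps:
G(U) = U²
A = 3721 (A = 61² = 3721)
I(w, x) = 2*w*(21 + w) (I(w, x) = (21 + w)*(2*w) = 2*w*(21 + w))
I(-13 - 28, r(-1)) + A = 2*(-13 - 28)*(21 + (-13 - 28)) + 3721 = 2*(-41)*(21 - 41) + 3721 = 2*(-41)*(-20) + 3721 = 1640 + 3721 = 5361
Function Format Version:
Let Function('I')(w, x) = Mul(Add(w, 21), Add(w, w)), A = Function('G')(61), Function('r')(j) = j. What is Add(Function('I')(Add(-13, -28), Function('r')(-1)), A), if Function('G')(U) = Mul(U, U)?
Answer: 5361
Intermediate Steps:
Function('G')(U) = Pow(U, 2)
A = 3721 (A = Pow(61, 2) = 3721)
Function('I')(w, x) = Mul(2, w, Add(21, w)) (Function('I')(w, x) = Mul(Add(21, w), Mul(2, w)) = Mul(2, w, Add(21, w)))
Add(Function('I')(Add(-13, -28), Function('r')(-1)), A) = Add(Mul(2, Add(-13, -28), Add(21, Add(-13, -28))), 3721) = Add(Mul(2, -41, Add(21, -41)), 3721) = Add(Mul(2, -41, -20), 3721) = Add(1640, 3721) = 5361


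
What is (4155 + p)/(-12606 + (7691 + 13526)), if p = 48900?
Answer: 53055/8611 ≈ 6.1613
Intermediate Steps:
(4155 + p)/(-12606 + (7691 + 13526)) = (4155 + 48900)/(-12606 + (7691 + 13526)) = 53055/(-12606 + 21217) = 53055/8611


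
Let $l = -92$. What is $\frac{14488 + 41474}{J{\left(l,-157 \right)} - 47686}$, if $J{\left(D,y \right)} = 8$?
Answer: $- \frac{27981}{23839} \approx -1.1737$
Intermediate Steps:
$\frac{14488 + 41474}{J{\left(l,-157 \right)} - 47686} = \frac{14488 + 41474}{8 - 47686} = \frac{55962}{-47678} = 55962 \left(- \frac{1}{47678}\right) = - \frac{27981}{23839}$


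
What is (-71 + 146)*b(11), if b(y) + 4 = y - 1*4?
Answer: 225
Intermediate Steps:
b(y) = -8 + y (b(y) = -4 + (y - 1*4) = -4 + (y - 4) = -4 + (-4 + y) = -8 + y)
(-71 + 146)*b(11) = (-71 + 146)*(-8 + 11) = 75*3 = 225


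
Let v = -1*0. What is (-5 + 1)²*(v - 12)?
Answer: -192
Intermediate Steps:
v = 0
(-5 + 1)²*(v - 12) = (-5 + 1)²*(0 - 12) = (-4)²*(-12) = 16*(-12) = -192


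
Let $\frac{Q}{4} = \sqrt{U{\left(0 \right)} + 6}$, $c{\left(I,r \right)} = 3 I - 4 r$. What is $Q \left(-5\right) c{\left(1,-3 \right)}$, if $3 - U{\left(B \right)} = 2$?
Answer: $- 300 \sqrt{7} \approx -793.73$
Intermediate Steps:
$U{\left(B \right)} = 1$ ($U{\left(B \right)} = 3 - 2 = 1$)
$c{\left(I,r \right)} = - 4 r + 3 I$
$Q = 4 \sqrt{7}$ ($Q = 4 \sqrt{1 + 6} = 4 \sqrt{7} \approx 10.583$)
$Q \left(-5\right) c{\left(1,-3 \right)} = 4 \sqrt{7} \left(-5\right) \left(\left(-4\right) \left(-3\right) + 3 \cdot 1\right) = - 20 \sqrt{7} \left(12 + 3\right) = - 20 \sqrt{7} \cdot 15 = - 300 \sqrt{7}$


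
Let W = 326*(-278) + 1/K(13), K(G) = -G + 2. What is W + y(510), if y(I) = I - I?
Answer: -996909/11 ≈ -90628.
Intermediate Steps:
y(I) = 0
K(G) = 2 - G
W = -996909/11 (W = 326*(-278) + 1/(2 - 1*13) = -90628 + 1/(2 - 13) = -90628 + 1/(-11) = -90628 - 1/11 = -996909/11 ≈ -90628.)
W + y(510) = -996909/11 + 0 = -996909/11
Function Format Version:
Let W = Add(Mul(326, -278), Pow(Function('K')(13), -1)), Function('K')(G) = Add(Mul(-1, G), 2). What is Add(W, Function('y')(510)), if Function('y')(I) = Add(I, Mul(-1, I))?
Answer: Rational(-996909, 11) ≈ -90628.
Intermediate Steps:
Function('y')(I) = 0
Function('K')(G) = Add(2, Mul(-1, G))
W = Rational(-996909, 11) (W = Add(Mul(326, -278), Pow(Add(2, Mul(-1, 13)), -1)) = Add(-90628, Pow(Add(2, -13), -1)) = Add(-90628, Pow(-11, -1)) = Add(-90628, Rational(-1, 11)) = Rational(-996909, 11) ≈ -90628.)
Add(W, Function('y')(510)) = Add(Rational(-996909, 11), 0) = Rational(-996909, 11)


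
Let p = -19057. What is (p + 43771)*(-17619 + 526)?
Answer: -422436402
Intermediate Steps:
(p + 43771)*(-17619 + 526) = (-19057 + 43771)*(-17619 + 526) = 24714*(-17093) = -422436402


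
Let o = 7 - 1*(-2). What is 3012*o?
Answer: 27108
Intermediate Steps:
o = 9 (o = 7 + 2 = 9)
3012*o = 3012*9 = 27108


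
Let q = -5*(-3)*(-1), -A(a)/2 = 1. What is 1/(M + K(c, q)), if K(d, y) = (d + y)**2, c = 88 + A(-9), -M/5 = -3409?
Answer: 1/22086 ≈ 4.5278e-5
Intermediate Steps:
M = 17045 (M = -5*(-3409) = 17045)
A(a) = -2 (A(a) = -2*1 = -2)
q = -15 (q = 15*(-1) = -15)
c = 86 (c = 88 - 2 = 86)
1/(M + K(c, q)) = 1/(17045 + (86 - 15)**2) = 1/(17045 + 71**2) = 1/(17045 + 5041) = 1/22086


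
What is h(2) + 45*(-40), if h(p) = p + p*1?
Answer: -1796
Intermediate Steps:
h(p) = 2*p (h(p) = p + p = 2*p)
h(2) + 45*(-40) = 2*2 + 45*(-40) = 4 - 1800 = -1796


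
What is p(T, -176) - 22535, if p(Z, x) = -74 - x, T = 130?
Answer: -22433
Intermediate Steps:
p(T, -176) - 22535 = (-74 - 1*(-176)) - 22535 = (-74 + 176) - 22535 = 102 - 22535 = -22433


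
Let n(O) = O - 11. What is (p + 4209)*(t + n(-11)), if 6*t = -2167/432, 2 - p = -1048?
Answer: -103761823/864 ≈ -1.2009e+5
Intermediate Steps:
p = 1050 (p = 2 - 1*(-1048) = 2 + 1048 = 1050)
t = -2167/2592 (t = (-2167/432)/6 = (-2167*1/432)/6 = (⅙)*(-2167/432) = -2167/2592 ≈ -0.83603)
n(O) = -11 + O
(p + 4209)*(t + n(-11)) = (1050 + 4209)*(-2167/2592 + (-11 - 11)) = 5259*(-2167/2592 - 22) = 5259*(-59191/2592) = -103761823/864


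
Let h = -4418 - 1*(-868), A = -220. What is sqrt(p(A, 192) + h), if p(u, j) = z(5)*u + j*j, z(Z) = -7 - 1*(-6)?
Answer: 27*sqrt(46) ≈ 183.12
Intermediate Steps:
h = -3550 (h = -4418 + 868 = -3550)
z(Z) = -1 (z(Z) = -7 + 6 = -1)
p(u, j) = j**2 - u (p(u, j) = -u + j*j = -u + j**2 = j**2 - u)
sqrt(p(A, 192) + h) = sqrt((192**2 - 1*(-220)) - 3550) = sqrt((36864 + 220) - 3550) = sqrt(37084 - 3550) = sqrt(33534) = 27*sqrt(46)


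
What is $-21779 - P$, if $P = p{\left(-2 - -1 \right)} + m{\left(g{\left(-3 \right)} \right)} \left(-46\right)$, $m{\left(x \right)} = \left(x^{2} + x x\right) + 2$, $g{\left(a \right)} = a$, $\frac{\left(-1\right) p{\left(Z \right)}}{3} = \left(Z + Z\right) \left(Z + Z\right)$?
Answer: $-20847$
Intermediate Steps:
$p{\left(Z \right)} = - 12 Z^{2}$ ($p{\left(Z \right)} = - 3 \left(Z + Z\right) \left(Z + Z\right) = - 3 \cdot 2 Z 2 Z = - 3 \cdot 4 Z^{2} = - 12 Z^{2}$)
$m{\left(x \right)} = 2 + 2 x^{2}$ ($m{\left(x \right)} = \left(x^{2} + x^{2}\right) + 2 = 2 x^{2} + 2 = 2 + 2 x^{2}$)
$P = -932$ ($P = - 12 \left(-2 - -1\right)^{2} + \left(2 + 2 \left(-3\right)^{2}\right) \left(-46\right) = - 12 \left(-2 + 1\right)^{2} + \left(2 + 2 \cdot 9\right) \left(-46\right) = - 12 \left(-1\right)^{2} + \left(2 + 18\right) \left(-46\right) = \left(-12\right) 1 + 20 \left(-46\right) = -12 - 920 = -932$)
$-21779 - P = -21779 - -932 = -21779 + 932 = -20847$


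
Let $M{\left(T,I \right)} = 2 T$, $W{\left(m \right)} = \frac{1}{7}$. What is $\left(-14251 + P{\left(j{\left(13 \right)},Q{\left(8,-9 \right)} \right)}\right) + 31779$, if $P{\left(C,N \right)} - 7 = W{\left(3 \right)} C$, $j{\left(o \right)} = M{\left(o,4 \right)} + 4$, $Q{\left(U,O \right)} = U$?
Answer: $\frac{122775}{7} \approx 17539.0$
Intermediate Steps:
$W{\left(m \right)} = \frac{1}{7}$
$j{\left(o \right)} = 4 + 2 o$ ($j{\left(o \right)} = 2 o + 4 = 4 + 2 o$)
$P{\left(C,N \right)} = 7 + \frac{C}{7}$
$\left(-14251 + P{\left(j{\left(13 \right)},Q{\left(8,-9 \right)} \right)}\right) + 31779 = \left(-14251 + \left(7 + \frac{4 + 2 \cdot 13}{7}\right)\right) + 31779 = \left(-14251 + \left(7 + \frac{4 + 26}{7}\right)\right) + 31779 = \left(-14251 + \left(7 + \frac{1}{7} \cdot 30\right)\right) + 31779 = \left(-14251 + \left(7 + \frac{30}{7}\right)\right) + 31779 = \left(-14251 + \frac{79}{7}\right) + 31779 = - \frac{99678}{7} + 31779 = \frac{122775}{7}$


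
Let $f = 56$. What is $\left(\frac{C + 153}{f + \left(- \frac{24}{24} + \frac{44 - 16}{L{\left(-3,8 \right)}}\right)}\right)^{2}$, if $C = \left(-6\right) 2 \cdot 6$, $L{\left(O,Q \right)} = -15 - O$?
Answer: $\frac{59049}{24964} \approx 2.3654$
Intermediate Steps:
$C = -72$ ($C = \left(-12\right) 6 = -72$)
$\left(\frac{C + 153}{f + \left(- \frac{24}{24} + \frac{44 - 16}{L{\left(-3,8 \right)}}\right)}\right)^{2} = \left(\frac{-72 + 153}{56 + \left(- \frac{24}{24} + \frac{44 - 16}{-15 - -3}\right)}\right)^{2} = \left(\frac{81}{56 + \left(\left(-24\right) \frac{1}{24} + \frac{44 - 16}{-15 + 3}\right)}\right)^{2} = \left(\frac{81}{56 + \left(-1 + \frac{28}{-12}\right)}\right)^{2} = \left(\frac{81}{56 + \left(-1 + 28 \left(- \frac{1}{12}\right)\right)}\right)^{2} = \left(\frac{81}{56 - \frac{10}{3}}\right)^{2} = \left(\frac{81}{\frac{158}{3}}\right)^{2} = \left(81 \cdot \frac{3}{158}\right)^{2} = \left(\frac{243}{158}\right)^{2} = \frac{59049}{24964}$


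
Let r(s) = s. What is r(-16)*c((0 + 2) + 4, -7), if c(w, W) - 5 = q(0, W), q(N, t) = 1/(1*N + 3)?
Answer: -256/3 ≈ -85.333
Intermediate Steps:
q(N, t) = 1/(3 + N) (q(N, t) = 1/(N + 3) = 1/(3 + N))
c(w, W) = 16/3 (c(w, W) = 5 + 1/(3 + 0) = 5 + 1/3 = 5 + ⅓ = 16/3)
r(-16)*c((0 + 2) + 4, -7) = -16*16/3 = -256/3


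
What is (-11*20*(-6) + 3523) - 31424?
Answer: -26581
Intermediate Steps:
(-11*20*(-6) + 3523) - 31424 = (-220*(-6) + 3523) - 31424 = (1320 + 3523) - 31424 = 4843 - 31424 = -26581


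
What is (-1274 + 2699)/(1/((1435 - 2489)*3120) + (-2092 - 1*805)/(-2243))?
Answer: 553204548000/501406543 ≈ 1103.3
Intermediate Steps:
(-1274 + 2699)/(1/((1435 - 2489)*3120) + (-2092 - 1*805)/(-2243)) = 1425/((1/3120)/(-1054) + (-2092 - 805)*(-1/2243)) = 1425/(-1/1054*1/3120 - 2897*(-1/2243)) = 1425/(-1/3288480 + 2897/2243) = 1425/(9526724317/7376060640) = 1425*(7376060640/9526724317) = 553204548000/501406543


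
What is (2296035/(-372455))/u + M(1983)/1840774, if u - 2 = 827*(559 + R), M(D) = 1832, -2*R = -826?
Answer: 54426783672467/55112122281273382 ≈ 0.00098757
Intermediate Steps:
R = 413 (R = -1/2*(-826) = 413)
u = 803846 (u = 2 + 827*(559 + 413) = 2 + 827*972 = 2 + 803844 = 803846)
(2296035/(-372455))/u + M(1983)/1840774 = (2296035/(-372455))/803846 + 1832/1840774 = (2296035*(-1/372455))*(1/803846) + 1832*(1/1840774) = -459207/74491*1/803846 + 916/920387 = -459207/59879292386 + 916/920387 = 54426783672467/55112122281273382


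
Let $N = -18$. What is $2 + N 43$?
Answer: $-772$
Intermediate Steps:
$2 + N 43 = 2 - 774 = -772$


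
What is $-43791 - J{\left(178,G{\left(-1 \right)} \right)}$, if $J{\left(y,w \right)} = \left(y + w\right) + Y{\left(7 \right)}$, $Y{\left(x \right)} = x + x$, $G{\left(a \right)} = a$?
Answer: $-43982$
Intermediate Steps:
$Y{\left(x \right)} = 2 x$
$J{\left(y,w \right)} = 14 + w + y$ ($J{\left(y,w \right)} = \left(y + w\right) + 2 \cdot 7 = \left(w + y\right) + 14 = 14 + w + y$)
$-43791 - J{\left(178,G{\left(-1 \right)} \right)} = -43791 - \left(14 - 1 + 178\right) = -43791 - 191 = -43982$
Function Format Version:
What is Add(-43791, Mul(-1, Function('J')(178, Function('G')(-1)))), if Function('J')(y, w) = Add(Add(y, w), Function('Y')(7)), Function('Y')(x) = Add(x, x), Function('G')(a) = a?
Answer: -43982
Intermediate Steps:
Function('Y')(x) = Mul(2, x)
Function('J')(y, w) = Add(14, w, y) (Function('J')(y, w) = Add(Add(y, w), Mul(2, 7)) = Add(Add(w, y), 14) = Add(14, w, y))
Add(-43791, Mul(-1, Function('J')(178, Function('G')(-1)))) = Add(-43791, Mul(-1, Add(14, -1, 178))) = Add(-43791, Mul(-1, 191)) = Add(-43791, -191) = -43982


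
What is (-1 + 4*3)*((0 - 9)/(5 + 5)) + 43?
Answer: 331/10 ≈ 33.100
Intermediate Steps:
(-1 + 4*3)*((0 - 9)/(5 + 5)) + 43 = (-1 + 12)*(-9/10) + 43 = 11*(-9*⅒) + 43 = 11*(-9/10) + 43 = -99/10 + 43 = 331/10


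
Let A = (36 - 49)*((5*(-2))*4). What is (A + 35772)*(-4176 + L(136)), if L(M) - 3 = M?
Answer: -146510804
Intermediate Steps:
L(M) = 3 + M
A = 520 (A = -(-130)*4 = -13*(-40) = 520)
(A + 35772)*(-4176 + L(136)) = (520 + 35772)*(-4176 + (3 + 136)) = 36292*(-4176 + 139) = 36292*(-4037) = -146510804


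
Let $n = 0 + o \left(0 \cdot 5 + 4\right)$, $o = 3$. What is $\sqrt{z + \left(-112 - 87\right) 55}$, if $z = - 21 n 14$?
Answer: $i \sqrt{14473} \approx 120.3 i$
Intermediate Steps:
$n = 12$ ($n = 0 + 3 \left(0 \cdot 5 + 4\right) = 0 + 3 \left(0 + 4\right) = 0 + 3 \cdot 4 = 0 + 12 = 12$)
$z = -3528$ ($z = \left(-21\right) 12 \cdot 14 = \left(-252\right) 14 = -3528$)
$\sqrt{z + \left(-112 - 87\right) 55} = \sqrt{-3528 + \left(-112 - 87\right) 55} = \sqrt{-3528 - 10945} = \sqrt{-14473} = i \sqrt{14473}$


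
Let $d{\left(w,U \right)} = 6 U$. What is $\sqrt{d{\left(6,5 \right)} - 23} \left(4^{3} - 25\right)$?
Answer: $39 \sqrt{7} \approx 103.18$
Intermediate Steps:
$\sqrt{d{\left(6,5 \right)} - 23} \left(4^{3} - 25\right) = \sqrt{6 \cdot 5 - 23} \left(4^{3} - 25\right) = \sqrt{30 - 23} \left(64 - 25\right) = \sqrt{7} \cdot 39 = 39 \sqrt{7}$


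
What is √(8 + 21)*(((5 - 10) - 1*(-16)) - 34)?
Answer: -23*√29 ≈ -123.86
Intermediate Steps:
√(8 + 21)*(((5 - 10) - 1*(-16)) - 34) = √29*((-5 + 16) - 34) = √29*(11 - 34) = √29*(-23) = -23*√29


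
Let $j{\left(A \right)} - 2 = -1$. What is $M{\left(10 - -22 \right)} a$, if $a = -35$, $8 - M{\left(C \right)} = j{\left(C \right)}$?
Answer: $-245$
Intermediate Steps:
$j{\left(A \right)} = 1$ ($j{\left(A \right)} = 2 - 1 = 1$)
$M{\left(C \right)} = 7$ ($M{\left(C \right)} = 8 - 1 = 7$)
$M{\left(10 - -22 \right)} a = 7 \left(-35\right) = -245$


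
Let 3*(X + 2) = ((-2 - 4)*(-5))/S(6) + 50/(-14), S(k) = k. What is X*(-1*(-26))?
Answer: -832/21 ≈ -39.619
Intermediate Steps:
X = -32/21 (X = -2 + (((-2 - 4)*(-5))/6 + 50/(-14))/3 = -2 + (-6*(-5)*(1/6) + 50*(-1/14))/3 = -2 + (30*(1/6) - 25/7)/3 = -2 + (5 - 25/7)/3 = -2 + (1/3)*(10/7) = -2 + 10/21 = -32/21 ≈ -1.5238)
X*(-1*(-26)) = -(-32)*(-26)/21 = -32/21*26 = -832/21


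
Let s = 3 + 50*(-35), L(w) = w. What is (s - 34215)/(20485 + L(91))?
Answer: -17981/10288 ≈ -1.7478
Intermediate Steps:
s = -1747 (s = 3 - 1750 = -1747)
(s - 34215)/(20485 + L(91)) = (-1747 - 34215)/(20485 + 91) = -35962/20576 = -35962*1/20576 = -17981/10288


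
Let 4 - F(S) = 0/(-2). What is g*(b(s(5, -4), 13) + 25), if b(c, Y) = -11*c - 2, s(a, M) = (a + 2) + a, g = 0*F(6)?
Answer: 0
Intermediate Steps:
F(S) = 4 (F(S) = 4 - 0/(-2) = 4 - 0*(-1)/2 = 4 - 1*0 = 4 + 0 = 4)
g = 0 (g = 0*4 = 0)
s(a, M) = 2 + 2*a (s(a, M) = (2 + a) + a = 2 + 2*a)
b(c, Y) = -2 - 11*c
g*(b(s(5, -4), 13) + 25) = 0*((-2 - 11*(2 + 2*5)) + 25) = 0*((-2 - 11*(2 + 10)) + 25) = 0*((-2 - 11*12) + 25) = 0*((-2 - 132) + 25) = 0*(-134 + 25) = 0*(-109) = 0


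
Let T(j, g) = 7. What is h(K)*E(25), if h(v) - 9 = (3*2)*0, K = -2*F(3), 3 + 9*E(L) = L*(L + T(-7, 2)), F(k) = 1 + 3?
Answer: 797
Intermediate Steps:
F(k) = 4
E(L) = -1/3 + L*(7 + L)/9 (E(L) = -1/3 + (L*(L + 7))/9 = -1/3 + (L*(7 + L))/9 = -1/3 + L*(7 + L)/9)
K = -8 (K = -2*4 = -8)
h(v) = 9 (h(v) = 9 + (3*2)*0 = 9 + 6*0 = 9 + 0 = 9)
h(K)*E(25) = 9*(-1/3 + (1/9)*25**2 + (7/9)*25) = 9*(-1/3 + (1/9)*625 + 175/9) = 9*(-1/3 + 625/9 + 175/9) = 9*(797/9) = 797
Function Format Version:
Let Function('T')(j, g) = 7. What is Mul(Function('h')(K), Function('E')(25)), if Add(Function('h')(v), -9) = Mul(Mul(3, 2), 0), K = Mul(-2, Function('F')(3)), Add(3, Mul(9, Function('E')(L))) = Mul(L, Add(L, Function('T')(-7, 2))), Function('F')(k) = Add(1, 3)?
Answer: 797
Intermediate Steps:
Function('F')(k) = 4
Function('E')(L) = Add(Rational(-1, 3), Mul(Rational(1, 9), L, Add(7, L))) (Function('E')(L) = Add(Rational(-1, 3), Mul(Rational(1, 9), Mul(L, Add(L, 7)))) = Add(Rational(-1, 3), Mul(Rational(1, 9), Mul(L, Add(7, L)))) = Add(Rational(-1, 3), Mul(Rational(1, 9), L, Add(7, L))))
K = -8 (K = Mul(-2, 4) = -8)
Function('h')(v) = 9 (Function('h')(v) = Add(9, Mul(Mul(3, 2), 0)) = Add(9, Mul(6, 0)) = Add(9, 0) = 9)
Mul(Function('h')(K), Function('E')(25)) = Mul(9, Add(Rational(-1, 3), Mul(Rational(1, 9), Pow(25, 2)), Mul(Rational(7, 9), 25))) = Mul(9, Add(Rational(-1, 3), Mul(Rational(1, 9), 625), Rational(175, 9))) = Mul(9, Add(Rational(-1, 3), Rational(625, 9), Rational(175, 9))) = Mul(9, Rational(797, 9)) = 797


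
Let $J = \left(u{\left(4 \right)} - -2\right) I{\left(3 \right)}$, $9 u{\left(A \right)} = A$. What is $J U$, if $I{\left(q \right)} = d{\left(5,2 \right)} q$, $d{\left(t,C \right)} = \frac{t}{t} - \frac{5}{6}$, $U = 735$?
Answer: $\frac{2695}{3} \approx 898.33$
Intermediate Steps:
$u{\left(A \right)} = \frac{A}{9}$
$d{\left(t,C \right)} = \frac{1}{6}$ ($d{\left(t,C \right)} = 1 - \frac{5}{6} = \frac{1}{6}$)
$I{\left(q \right)} = \frac{q}{6}$
$J = \frac{11}{9}$ ($J = \left(\frac{1}{9} \cdot 4 - -2\right) \frac{1}{6} \cdot 3 = \left(\frac{4}{9} + 2\right) \frac{1}{2} = \frac{22}{9} \cdot \frac{1}{2} = \frac{11}{9} \approx 1.2222$)
$J U = \frac{11}{9} \cdot 735 = \frac{2695}{3}$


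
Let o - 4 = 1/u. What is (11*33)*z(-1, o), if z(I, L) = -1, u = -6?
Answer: -363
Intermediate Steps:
o = 23/6 (o = 4 + 1/(-6) = 4 - ⅙ = 23/6 ≈ 3.8333)
(11*33)*z(-1, o) = (11*33)*(-1) = 363*(-1) = -363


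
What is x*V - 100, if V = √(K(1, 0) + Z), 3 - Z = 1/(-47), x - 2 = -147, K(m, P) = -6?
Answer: -100 - 290*I*√1645/47 ≈ -100.0 - 250.26*I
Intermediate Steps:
x = -145 (x = 2 - 147 = -145)
Z = 142/47 (Z = 3 - 1/(-47) = 3 - 1*(-1/47) = 3 + 1/47 = 142/47 ≈ 3.0213)
V = 2*I*√1645/47 (V = √(-6 + 142/47) = √(-140/47) = 2*I*√1645/47 ≈ 1.7259*I)
x*V - 100 = -290*I*√1645/47 - 100 = -100 - 290*I*√1645/47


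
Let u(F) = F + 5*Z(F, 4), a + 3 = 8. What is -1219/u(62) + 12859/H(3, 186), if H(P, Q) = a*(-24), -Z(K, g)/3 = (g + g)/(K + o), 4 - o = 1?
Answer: -259943/2040 ≈ -127.42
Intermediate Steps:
o = 3 (o = 4 - 1*1 = 4 - 1 = 3)
a = 5 (a = -3 + 8 = 5)
Z(K, g) = -6*g/(3 + K) (Z(K, g) = -3*(g + g)/(K + 3) = -3*2*g/(3 + K) = -6*g/(3 + K))
H(P, Q) = -120 (H(P, Q) = 5*(-24) = -120)
u(F) = F - 120/(3 + F) (u(F) = F + 5*(-6*4/(3 + F)) = F + 5*(-24/(3 + F)) = F - 120/(3 + F))
-1219/u(62) + 12859/H(3, 186) = -1219*(3 + 62)/(-120 + 62*(3 + 62)) + 12859/(-120) = -1219*65/(-120 + 62*65) + 12859*(-1/120) = -1219*65/(-120 + 4030) - 12859/120 = -1219/((1/65)*3910) - 12859/120 = -1219/782/13 - 12859/120 = -1219*13/782 - 12859/120 = -689/34 - 12859/120 = -259943/2040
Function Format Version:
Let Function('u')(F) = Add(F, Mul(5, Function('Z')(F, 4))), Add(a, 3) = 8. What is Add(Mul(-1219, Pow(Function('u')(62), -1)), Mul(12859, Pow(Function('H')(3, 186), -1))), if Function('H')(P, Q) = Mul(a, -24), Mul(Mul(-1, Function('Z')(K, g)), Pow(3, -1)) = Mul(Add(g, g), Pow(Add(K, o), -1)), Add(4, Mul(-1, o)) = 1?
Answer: Rational(-259943, 2040) ≈ -127.42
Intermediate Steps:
o = 3 (o = Add(4, Mul(-1, 1)) = Add(4, -1) = 3)
a = 5 (a = Add(-3, 8) = 5)
Function('Z')(K, g) = Mul(-6, g, Pow(Add(3, K), -1)) (Function('Z')(K, g) = Mul(-3, Mul(Add(g, g), Pow(Add(K, 3), -1))) = Mul(-3, Mul(Mul(2, g), Pow(Add(3, K), -1))) = Mul(-3, Mul(2, g, Pow(Add(3, K), -1))) = Mul(-6, g, Pow(Add(3, K), -1)))
Function('H')(P, Q) = -120 (Function('H')(P, Q) = Mul(5, -24) = -120)
Function('u')(F) = Add(F, Mul(-120, Pow(Add(3, F), -1))) (Function('u')(F) = Add(F, Mul(5, Mul(-6, 4, Pow(Add(3, F), -1)))) = Add(F, Mul(5, Mul(-24, Pow(Add(3, F), -1)))) = Add(F, Mul(-120, Pow(Add(3, F), -1))))
Add(Mul(-1219, Pow(Function('u')(62), -1)), Mul(12859, Pow(Function('H')(3, 186), -1))) = Add(Mul(-1219, Pow(Mul(Pow(Add(3, 62), -1), Add(-120, Mul(62, Add(3, 62)))), -1)), Mul(12859, Pow(-120, -1))) = Add(Mul(-1219, Pow(Mul(Pow(65, -1), Add(-120, Mul(62, 65))), -1)), Mul(12859, Rational(-1, 120))) = Add(Mul(-1219, Pow(Mul(Rational(1, 65), Add(-120, 4030)), -1)), Rational(-12859, 120)) = Add(Mul(-1219, Pow(Mul(Rational(1, 65), 3910), -1)), Rational(-12859, 120)) = Add(Mul(-1219, Pow(Rational(782, 13), -1)), Rational(-12859, 120)) = Add(Mul(-1219, Rational(13, 782)), Rational(-12859, 120)) = Add(Rational(-689, 34), Rational(-12859, 120)) = Rational(-259943, 2040)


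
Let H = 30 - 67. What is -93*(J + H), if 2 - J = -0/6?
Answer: 3255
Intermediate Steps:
H = -37
J = 2 (J = 2 - (-9)*0/6 = 2 - (-9)*0*(⅙) = 2 - (-9)*0 = 2 - 1*0 = 2 + 0 = 2)
-93*(J + H) = -93*(2 - 37) = -93*(-35) = 3255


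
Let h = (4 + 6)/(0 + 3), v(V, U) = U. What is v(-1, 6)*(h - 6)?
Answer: -16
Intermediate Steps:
h = 10/3 ≈ 3.3333
v(-1, 6)*(h - 6) = 6*(10/3 - 6) = 6*(-8/3) = -16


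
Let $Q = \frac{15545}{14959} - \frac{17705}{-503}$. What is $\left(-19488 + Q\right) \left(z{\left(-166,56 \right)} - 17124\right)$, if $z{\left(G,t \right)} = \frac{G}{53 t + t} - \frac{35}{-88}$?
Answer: $\frac{315788684559189673}{948071502} \approx 3.3309 \cdot 10^{8}$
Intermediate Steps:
$Q = \frac{272668230}{7524377}$ ($Q = 15545 \cdot \frac{1}{14959} - - \frac{17705}{503} = \frac{15545}{14959} + \frac{17705}{503} = \frac{272668230}{7524377} \approx 36.238$)
$z{\left(G,t \right)} = \frac{35}{88} + \frac{G}{54 t}$ ($z{\left(G,t \right)} = \frac{G}{54 t} - - \frac{35}{88} = G \frac{1}{54 t} + \frac{35}{88} = \frac{G}{54 t} + \frac{35}{88} = \frac{35}{88} + \frac{G}{54 t}$)
$\left(-19488 + Q\right) \left(z{\left(-166,56 \right)} - 17124\right) = \left(-19488 + \frac{272668230}{7524377}\right) \left(\left(\frac{35}{88} + \frac{1}{54} \left(-166\right) \frac{1}{56}\right) - 17124\right) = - \frac{146362390746 \left(\left(\frac{35}{88} + \frac{1}{54} \left(-166\right) \frac{1}{56}\right) - 17124\right)}{7524377} = - \frac{146362390746 \left(\left(\frac{35}{88} - \frac{83}{1512}\right) - 17124\right)}{7524377} = - \frac{146362390746 \left(\frac{2851}{8316} - 17124\right)}{7524377} = \left(- \frac{146362390746}{7524377}\right) \left(- \frac{142400333}{8316}\right) = \frac{315788684559189673}{948071502}$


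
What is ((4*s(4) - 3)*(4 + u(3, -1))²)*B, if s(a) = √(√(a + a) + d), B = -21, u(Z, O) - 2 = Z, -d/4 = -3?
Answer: 5103 - 6804*√(12 + 2*√2) ≈ -21098.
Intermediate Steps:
d = 12 (d = -4*(-3) = 12)
u(Z, O) = 2 + Z
s(a) = √(12 + √2*√a) (s(a) = √(√(a + a) + 12) = √(√(2*a) + 12) = √(√2*√a + 12) = √(12 + √2*√a))
((4*s(4) - 3)*(4 + u(3, -1))²)*B = ((4*√(12 + √2*√4) - 3)*(4 + (2 + 3))²)*(-21) = ((4*√(12 + √2*2) - 3)*(4 + 5)²)*(-21) = ((4*√(12 + 2*√2) - 3)*9²)*(-21) = ((-3 + 4*√(12 + 2*√2))*81)*(-21) = (-243 + 324*√(12 + 2*√2))*(-21) = 5103 - 6804*√(12 + 2*√2)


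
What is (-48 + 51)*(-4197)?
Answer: -12591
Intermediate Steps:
(-48 + 51)*(-4197) = 3*(-4197) = -12591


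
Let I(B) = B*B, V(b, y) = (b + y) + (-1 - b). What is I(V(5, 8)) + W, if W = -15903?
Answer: -15854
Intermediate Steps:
V(b, y) = -1 + y
I(B) = B²
I(V(5, 8)) + W = (-1 + 8)² - 15903 = 7² - 15903 = 49 - 15903 = -15854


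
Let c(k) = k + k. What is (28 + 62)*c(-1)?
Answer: -180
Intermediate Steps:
c(k) = 2*k
(28 + 62)*c(-1) = (28 + 62)*(2*(-1)) = 90*(-2) = -180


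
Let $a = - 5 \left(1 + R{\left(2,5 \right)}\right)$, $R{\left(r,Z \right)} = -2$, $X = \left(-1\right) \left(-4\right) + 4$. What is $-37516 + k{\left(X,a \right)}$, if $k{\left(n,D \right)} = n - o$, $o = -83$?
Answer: $-37425$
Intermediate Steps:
$X = 8$ ($X = 4 + 4 = 8$)
$a = 5$ ($a = - 5 \left(1 - 2\right) = \left(-5\right) \left(-1\right) = 5$)
$k{\left(n,D \right)} = 83 + n$ ($k{\left(n,D \right)} = n - -83 = n + 83 = 83 + n$)
$-37516 + k{\left(X,a \right)} = -37516 + \left(83 + 8\right) = -37516 + 91 = -37425$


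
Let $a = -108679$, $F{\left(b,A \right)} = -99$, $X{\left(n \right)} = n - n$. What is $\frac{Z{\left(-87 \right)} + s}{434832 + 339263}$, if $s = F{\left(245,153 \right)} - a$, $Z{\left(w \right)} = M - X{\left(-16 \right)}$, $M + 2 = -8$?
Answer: $\frac{3102}{22117} \approx 0.14025$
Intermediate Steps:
$M = -10$ ($M = -2 - 8 = -10$)
$X{\left(n \right)} = 0$
$Z{\left(w \right)} = -10$ ($Z{\left(w \right)} = -10 - 0 = -10 + 0 = -10$)
$s = 108580$ ($s = -99 - -108679 = -99 + 108679 = 108580$)
$\frac{Z{\left(-87 \right)} + s}{434832 + 339263} = \frac{-10 + 108580}{434832 + 339263} = \frac{108570}{774095} = 108570 \cdot \frac{1}{774095} = \frac{3102}{22117}$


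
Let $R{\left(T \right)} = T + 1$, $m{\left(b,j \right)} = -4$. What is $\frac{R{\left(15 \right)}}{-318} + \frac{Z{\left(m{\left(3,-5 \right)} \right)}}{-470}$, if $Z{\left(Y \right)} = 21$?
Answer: $- \frac{7099}{74730} \approx -0.094995$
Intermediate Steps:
$R{\left(T \right)} = 1 + T$
$\frac{R{\left(15 \right)}}{-318} + \frac{Z{\left(m{\left(3,-5 \right)} \right)}}{-470} = \frac{1 + 15}{-318} + \frac{21}{-470} = 16 \left(- \frac{1}{318}\right) + 21 \left(- \frac{1}{470}\right) = - \frac{8}{159} - \frac{21}{470} = - \frac{7099}{74730}$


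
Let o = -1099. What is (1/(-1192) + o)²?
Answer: 1716123580081/1420864 ≈ 1.2078e+6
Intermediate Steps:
(1/(-1192) + o)² = (1/(-1192) - 1099)² = (-1/1192 - 1099)² = (-1310009/1192)² = 1716123580081/1420864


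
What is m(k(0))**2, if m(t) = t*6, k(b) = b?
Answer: 0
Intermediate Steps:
m(t) = 6*t
m(k(0))**2 = (6*0)**2 = 0**2 = 0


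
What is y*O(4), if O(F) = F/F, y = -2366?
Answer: -2366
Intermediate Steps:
O(F) = 1
y*O(4) = -2366*1 = -2366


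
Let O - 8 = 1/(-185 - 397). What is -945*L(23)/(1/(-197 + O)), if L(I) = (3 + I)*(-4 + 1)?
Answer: -1351337715/97 ≈ -1.3931e+7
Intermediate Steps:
O = 4655/582 (O = 8 + 1/(-185 - 397) = 8 + 1/(-582) = 8 - 1/582 = 4655/582 ≈ 7.9983)
L(I) = -9 - 3*I (L(I) = (3 + I)*(-3) = -9 - 3*I)
-945*L(23)/(1/(-197 + O)) = -945*(-9 - 3*23)/(1/(-197 + 4655/582)) = -945*(-9 - 69)/(1/(-109999/582)) = -(-73710)/(-582/109999) = -(-73710)*(-109999)/582 = -945*1429987/97 = -1351337715/97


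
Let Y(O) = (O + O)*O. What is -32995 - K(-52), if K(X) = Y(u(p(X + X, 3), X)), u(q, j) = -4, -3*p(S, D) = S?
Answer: -33027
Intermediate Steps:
p(S, D) = -S/3
Y(O) = 2*O**2 (Y(O) = (2*O)*O = 2*O**2)
K(X) = 32 (K(X) = 2*(-4)**2 = 2*16 = 32)
-32995 - K(-52) = -32995 - 1*32 = -32995 - 32 = -33027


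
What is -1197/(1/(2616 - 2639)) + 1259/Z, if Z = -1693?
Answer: 46608724/1693 ≈ 27530.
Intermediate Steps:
-1197/(1/(2616 - 2639)) + 1259/Z = -1197/(1/(2616 - 2639)) + 1259/(-1693) = -1197/(1/(-23)) + 1259*(-1/1693) = -1197/(-1/23) - 1259/1693 = -1197*(-23) - 1259/1693 = 27531 - 1259/1693 = 46608724/1693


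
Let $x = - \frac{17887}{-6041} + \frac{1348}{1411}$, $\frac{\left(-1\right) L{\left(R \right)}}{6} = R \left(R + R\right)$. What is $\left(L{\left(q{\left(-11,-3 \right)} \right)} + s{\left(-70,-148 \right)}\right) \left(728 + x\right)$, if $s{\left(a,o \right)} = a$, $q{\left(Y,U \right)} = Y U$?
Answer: $- \frac{81964636447714}{8523851} \approx -9.6159 \cdot 10^{6}$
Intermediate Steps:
$q{\left(Y,U \right)} = U Y$
$L{\left(R \right)} = - 12 R^{2}$ ($L{\left(R \right)} = - 6 R \left(R + R\right) = - 6 R 2 R = - 6 \cdot 2 R^{2} = - 12 R^{2}$)
$x = \frac{33381825}{8523851}$ ($x = \left(-17887\right) \left(- \frac{1}{6041}\right) + 1348 \cdot \frac{1}{1411} = \frac{17887}{6041} + \frac{1348}{1411} = \frac{33381825}{8523851} \approx 3.9163$)
$\left(L{\left(q{\left(-11,-3 \right)} \right)} + s{\left(-70,-148 \right)}\right) \left(728 + x\right) = \left(- 12 \left(\left(-3\right) \left(-11\right)\right)^{2} - 70\right) \left(728 + \frac{33381825}{8523851}\right) = \left(- 12 \cdot 33^{2} - 70\right) \frac{6238745353}{8523851} = \left(\left(-12\right) 1089 - 70\right) \frac{6238745353}{8523851} = \left(-13068 - 70\right) \frac{6238745353}{8523851} = \left(-13138\right) \frac{6238745353}{8523851} = - \frac{81964636447714}{8523851}$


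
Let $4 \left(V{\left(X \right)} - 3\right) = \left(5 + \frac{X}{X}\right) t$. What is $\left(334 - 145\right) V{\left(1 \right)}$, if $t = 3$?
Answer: $\frac{2835}{2} \approx 1417.5$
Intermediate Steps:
$V{\left(X \right)} = \frac{15}{2}$ ($V{\left(X \right)} = 3 + \frac{\left(5 + \frac{X}{X}\right) 3}{4} = 3 + \frac{\left(5 + 1\right) 3}{4} = 3 + \frac{6 \cdot 3}{4} = 3 + \frac{1}{4} \cdot 18 = 3 + \frac{9}{2} = \frac{15}{2}$)
$\left(334 - 145\right) V{\left(1 \right)} = \left(334 - 145\right) \frac{15}{2} = 189 \cdot \frac{15}{2} = \frac{2835}{2}$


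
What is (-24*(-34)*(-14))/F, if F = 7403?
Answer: -11424/7403 ≈ -1.5432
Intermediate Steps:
(-24*(-34)*(-14))/F = (-24*(-34)*(-14))/7403 = (816*(-14))*(1/7403) = -11424*1/7403 = -11424/7403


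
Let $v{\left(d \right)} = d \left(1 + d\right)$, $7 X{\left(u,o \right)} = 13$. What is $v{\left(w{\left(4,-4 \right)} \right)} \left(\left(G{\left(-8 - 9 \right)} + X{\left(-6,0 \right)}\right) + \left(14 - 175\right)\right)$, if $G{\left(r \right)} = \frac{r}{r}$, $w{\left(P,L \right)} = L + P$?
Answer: $0$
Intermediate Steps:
$G{\left(r \right)} = 1$
$X{\left(u,o \right)} = \frac{13}{7}$ ($X{\left(u,o \right)} = \frac{1}{7} \cdot 13 = \frac{13}{7}$)
$v{\left(w{\left(4,-4 \right)} \right)} \left(\left(G{\left(-8 - 9 \right)} + X{\left(-6,0 \right)}\right) + \left(14 - 175\right)\right) = \left(-4 + 4\right) \left(1 + \left(-4 + 4\right)\right) \left(\left(1 + \frac{13}{7}\right) + \left(14 - 175\right)\right) = 0 \left(1 + 0\right) \left(\frac{20}{7} - 161\right) = 0 \cdot 1 \left(- \frac{1107}{7}\right) = 0 \left(- \frac{1107}{7}\right) = 0$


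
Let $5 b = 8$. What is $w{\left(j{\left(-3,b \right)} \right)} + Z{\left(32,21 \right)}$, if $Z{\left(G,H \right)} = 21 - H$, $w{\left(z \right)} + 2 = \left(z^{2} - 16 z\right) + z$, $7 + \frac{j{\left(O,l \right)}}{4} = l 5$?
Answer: $-46$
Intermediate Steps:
$b = \frac{8}{5}$ ($b = \frac{1}{5} \cdot 8 = \frac{8}{5} \approx 1.6$)
$j{\left(O,l \right)} = -28 + 20 l$ ($j{\left(O,l \right)} = -28 + 4 l 5 = -28 + 4 \cdot 5 l = -28 + 20 l$)
$w{\left(z \right)} = -2 + z^{2} - 15 z$ ($w{\left(z \right)} = -2 + \left(\left(z^{2} - 16 z\right) + z\right) = -2 + \left(z^{2} - 15 z\right) = -2 + z^{2} - 15 z$)
$w{\left(j{\left(-3,b \right)} \right)} + Z{\left(32,21 \right)} = \left(-2 + \left(-28 + 20 \cdot \frac{8}{5}\right)^{2} - 15 \left(-28 + 20 \cdot \frac{8}{5}\right)\right) + \left(21 - 21\right) = \left(-2 + \left(-28 + 32\right)^{2} - 15 \left(-28 + 32\right)\right) + \left(21 - 21\right) = \left(-2 + 4^{2} - 60\right) + 0 = \left(-2 + 16 - 60\right) + 0 = -46 + 0 = -46$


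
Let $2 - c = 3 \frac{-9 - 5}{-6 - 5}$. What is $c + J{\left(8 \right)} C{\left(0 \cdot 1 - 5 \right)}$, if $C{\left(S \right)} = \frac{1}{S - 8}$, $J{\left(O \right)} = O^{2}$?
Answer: $- \frac{964}{143} \approx -6.7413$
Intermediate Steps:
$c = - \frac{20}{11}$ ($c = 2 - 3 \frac{-9 - 5}{-6 - 5} = 2 - 3 \left(- \frac{14}{-11}\right) = 2 - 3 \left(\left(-14\right) \left(- \frac{1}{11}\right)\right) = 2 - 3 \cdot \frac{14}{11} = 2 - \frac{42}{11} = - \frac{20}{11} \approx -1.8182$)
$C{\left(S \right)} = \frac{1}{-8 + S}$
$c + J{\left(8 \right)} C{\left(0 \cdot 1 - 5 \right)} = - \frac{20}{11} + \frac{8^{2}}{-8 + \left(0 \cdot 1 - 5\right)} = - \frac{20}{11} + \frac{64}{-8 + \left(0 - 5\right)} = - \frac{20}{11} + \frac{64}{-8 - 5} = - \frac{20}{11} + \frac{64}{-13} = - \frac{20}{11} + 64 \left(- \frac{1}{13}\right) = - \frac{20}{11} - \frac{64}{13} = - \frac{964}{143}$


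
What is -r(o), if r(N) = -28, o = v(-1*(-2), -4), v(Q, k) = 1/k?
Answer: 28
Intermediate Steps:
o = -1/4 (o = 1/(-4) = -1/4 ≈ -0.25000)
-r(o) = -1*(-28) = 28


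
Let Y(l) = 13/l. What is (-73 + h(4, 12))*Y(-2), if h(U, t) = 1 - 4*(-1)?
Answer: 442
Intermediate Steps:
h(U, t) = 5 (h(U, t) = 1 + 4 = 5)
(-73 + h(4, 12))*Y(-2) = (-73 + 5)*(13/(-2)) = -884*(-1)/2 = -68*(-13/2) = 442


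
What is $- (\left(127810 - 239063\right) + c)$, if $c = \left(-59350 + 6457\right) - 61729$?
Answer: $225875$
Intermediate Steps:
$c = -114622$ ($c = -52893 - 61729 = -114622$)
$- (\left(127810 - 239063\right) + c) = - (\left(127810 - 239063\right) - 114622) = - (-111253 - 114622) = \left(-1\right) \left(-225875\right) = 225875$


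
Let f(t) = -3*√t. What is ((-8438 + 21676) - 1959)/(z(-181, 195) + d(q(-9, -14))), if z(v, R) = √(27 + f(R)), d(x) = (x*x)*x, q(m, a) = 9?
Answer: 11279/(729 + √(27 - 3*√195)) ≈ 15.471 - 0.081901*I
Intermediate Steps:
d(x) = x³ (d(x) = x²*x = x³)
z(v, R) = √(27 - 3*√R)
((-8438 + 21676) - 1959)/(z(-181, 195) + d(q(-9, -14))) = ((-8438 + 21676) - 1959)/(√(27 - 3*√195) + 9³) = (13238 - 1959)/(√(27 - 3*√195) + 729) = 11279/(729 + √(27 - 3*√195))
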